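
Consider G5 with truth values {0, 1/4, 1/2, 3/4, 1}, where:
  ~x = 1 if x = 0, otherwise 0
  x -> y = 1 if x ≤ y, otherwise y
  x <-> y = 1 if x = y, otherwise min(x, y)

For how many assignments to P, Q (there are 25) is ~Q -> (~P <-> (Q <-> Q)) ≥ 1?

value 1: 21 assignments (counts)
value 0: 4 assignments
So 21 of the 25 assignments meet the threshold.

21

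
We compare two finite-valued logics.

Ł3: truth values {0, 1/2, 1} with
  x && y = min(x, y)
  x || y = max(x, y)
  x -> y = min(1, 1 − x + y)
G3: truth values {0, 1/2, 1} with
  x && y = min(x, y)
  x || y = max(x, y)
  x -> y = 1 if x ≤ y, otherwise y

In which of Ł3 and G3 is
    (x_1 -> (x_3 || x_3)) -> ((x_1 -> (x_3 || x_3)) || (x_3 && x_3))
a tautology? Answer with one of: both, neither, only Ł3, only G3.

In Ł3: every assignment gives 1 — tautology.
In G3: every assignment gives 1 — tautology.

both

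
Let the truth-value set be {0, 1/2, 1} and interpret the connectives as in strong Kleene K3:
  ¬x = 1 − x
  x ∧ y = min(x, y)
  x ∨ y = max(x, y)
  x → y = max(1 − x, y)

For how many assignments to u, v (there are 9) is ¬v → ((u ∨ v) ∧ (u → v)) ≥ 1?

3

u = 0, v = 0 ↦ 0  <
u = 0, v = 1/2 ↦ 1/2  <
u = 0, v = 1 ↦ 1  ≥
u = 1/2, v = 0 ↦ 1/2  <
u = 1/2, v = 1/2 ↦ 1/2  <
u = 1/2, v = 1 ↦ 1  ≥
u = 1, v = 0 ↦ 0  <
u = 1, v = 1/2 ↦ 1/2  <
u = 1, v = 1 ↦ 1  ≥
So 3 of the 9 assignments meet the threshold.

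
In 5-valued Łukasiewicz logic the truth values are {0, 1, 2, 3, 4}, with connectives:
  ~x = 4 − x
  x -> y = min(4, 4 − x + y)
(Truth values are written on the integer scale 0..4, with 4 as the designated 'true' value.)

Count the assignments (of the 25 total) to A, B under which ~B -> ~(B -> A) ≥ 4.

value 4: 9 assignments (counts)
value 3: 3 assignments
value 2: 4 assignments
value 1: 4 assignments
value 0: 5 assignments
So 9 of the 25 assignments meet the threshold.

9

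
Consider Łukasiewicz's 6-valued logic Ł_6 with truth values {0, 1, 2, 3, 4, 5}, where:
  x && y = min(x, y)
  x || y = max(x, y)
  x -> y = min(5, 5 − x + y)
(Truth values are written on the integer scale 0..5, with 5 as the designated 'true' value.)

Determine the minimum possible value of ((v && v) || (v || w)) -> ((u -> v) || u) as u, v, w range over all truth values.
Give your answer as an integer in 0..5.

3

Take u = 2, v = 0, w = 5:
v && v = 0 && 0 = 0
v || w = 0 || 5 = 5
(v && v) || (v || w) = 0 || 5 = 5
u -> v = 2 -> 0 = 3
(u -> v) || u = 3 || 2 = 3
((v && v) || (v || w)) -> ((u -> v) || u) = 5 -> 3 = 3
No assignment yields a value below 3, so this is the minimum.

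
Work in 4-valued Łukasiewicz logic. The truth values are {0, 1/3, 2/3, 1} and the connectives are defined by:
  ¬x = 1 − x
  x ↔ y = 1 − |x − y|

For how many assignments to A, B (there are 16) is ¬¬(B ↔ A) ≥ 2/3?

10

A = 0, B = 0 ↦ 1  ≥
A = 0, B = 1/3 ↦ 2/3  ≥
A = 0, B = 2/3 ↦ 1/3  <
A = 0, B = 1 ↦ 0  <
A = 1/3, B = 0 ↦ 2/3  ≥
A = 1/3, B = 1/3 ↦ 1  ≥
A = 1/3, B = 2/3 ↦ 2/3  ≥
A = 1/3, B = 1 ↦ 1/3  <
A = 2/3, B = 0 ↦ 1/3  <
A = 2/3, B = 1/3 ↦ 2/3  ≥
A = 2/3, B = 2/3 ↦ 1  ≥
A = 2/3, B = 1 ↦ 2/3  ≥
A = 1, B = 0 ↦ 0  <
A = 1, B = 1/3 ↦ 1/3  <
A = 1, B = 2/3 ↦ 2/3  ≥
A = 1, B = 1 ↦ 1  ≥
So 10 of the 16 assignments meet the threshold.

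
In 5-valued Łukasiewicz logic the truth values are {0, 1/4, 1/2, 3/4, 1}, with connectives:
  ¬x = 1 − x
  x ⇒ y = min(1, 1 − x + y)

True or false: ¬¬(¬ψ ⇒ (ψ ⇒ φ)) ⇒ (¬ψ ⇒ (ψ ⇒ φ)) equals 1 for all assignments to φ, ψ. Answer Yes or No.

At φ = 3/4, ψ = 1, for instance:
¬ψ = ¬1 = 0
ψ ⇒ φ = 1 ⇒ 3/4 = 3/4
¬ψ ⇒ (ψ ⇒ φ) = 0 ⇒ 3/4 = 1
¬(¬ψ ⇒ (ψ ⇒ φ)) = ¬1 = 0
¬¬(¬ψ ⇒ (ψ ⇒ φ)) = ¬0 = 1
¬¬(¬ψ ⇒ (ψ ⇒ φ)) ⇒ (¬ψ ⇒ (ψ ⇒ φ)) = 1 ⇒ 1 = 1
and checking the remaining 24 assignments likewise gives ≥ 1 in every case.

Yes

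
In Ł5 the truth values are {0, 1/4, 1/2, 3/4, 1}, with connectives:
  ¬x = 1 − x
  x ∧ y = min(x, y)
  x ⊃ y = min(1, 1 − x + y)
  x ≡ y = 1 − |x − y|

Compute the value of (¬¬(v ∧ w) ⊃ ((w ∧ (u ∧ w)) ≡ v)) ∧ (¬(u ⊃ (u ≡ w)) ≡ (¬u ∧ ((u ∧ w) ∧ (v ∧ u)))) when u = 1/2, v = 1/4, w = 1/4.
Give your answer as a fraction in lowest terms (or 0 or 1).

v ∧ w = 1/4 ∧ 1/4 = 1/4
¬(v ∧ w) = ¬1/4 = 3/4
¬¬(v ∧ w) = ¬3/4 = 1/4
u ∧ w = 1/2 ∧ 1/4 = 1/4
w ∧ (u ∧ w) = 1/4 ∧ 1/4 = 1/4
(w ∧ (u ∧ w)) ≡ v = 1/4 ≡ 1/4 = 1
¬¬(v ∧ w) ⊃ ((w ∧ (u ∧ w)) ≡ v) = 1/4 ⊃ 1 = 1
u ≡ w = 1/2 ≡ 1/4 = 3/4
u ⊃ (u ≡ w) = 1/2 ⊃ 3/4 = 1
¬(u ⊃ (u ≡ w)) = ¬1 = 0
¬u = ¬1/2 = 1/2
u ∧ w = 1/2 ∧ 1/4 = 1/4
v ∧ u = 1/4 ∧ 1/2 = 1/4
(u ∧ w) ∧ (v ∧ u) = 1/4 ∧ 1/4 = 1/4
¬u ∧ ((u ∧ w) ∧ (v ∧ u)) = 1/2 ∧ 1/4 = 1/4
¬(u ⊃ (u ≡ w)) ≡ (¬u ∧ ((u ∧ w) ∧ (v ∧ u))) = 0 ≡ 1/4 = 3/4
(¬¬(v ∧ w) ⊃ ((w ∧ (u ∧ w)) ≡ v)) ∧ (¬(u ⊃ (u ≡ w)) ≡ (¬u ∧ ((u ∧ w) ∧ (v ∧ u)))) = 1 ∧ 3/4 = 3/4

3/4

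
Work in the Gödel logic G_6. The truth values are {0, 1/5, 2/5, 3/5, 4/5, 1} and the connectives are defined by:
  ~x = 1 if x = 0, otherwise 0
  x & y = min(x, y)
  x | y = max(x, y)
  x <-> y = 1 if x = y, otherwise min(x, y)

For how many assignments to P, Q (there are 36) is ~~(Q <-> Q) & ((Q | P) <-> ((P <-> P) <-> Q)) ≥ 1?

value 1: 21 assignments (counts)
value 4/5: 1 assignment
value 3/5: 2 assignments
value 2/5: 3 assignments
value 1/5: 4 assignments
value 0: 5 assignments
So 21 of the 36 assignments meet the threshold.

21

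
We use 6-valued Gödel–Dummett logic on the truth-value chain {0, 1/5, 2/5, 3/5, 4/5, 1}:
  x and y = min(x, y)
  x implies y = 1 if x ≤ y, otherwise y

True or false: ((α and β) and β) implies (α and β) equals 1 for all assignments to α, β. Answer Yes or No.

Yes

At α = 1, β = 3/5, for instance:
α and β = 1 and 3/5 = 3/5
(α and β) and β = 3/5 and 3/5 = 3/5
((α and β) and β) implies (α and β) = 3/5 implies 3/5 = 1
and checking the remaining 35 assignments likewise gives ≥ 1 in every case.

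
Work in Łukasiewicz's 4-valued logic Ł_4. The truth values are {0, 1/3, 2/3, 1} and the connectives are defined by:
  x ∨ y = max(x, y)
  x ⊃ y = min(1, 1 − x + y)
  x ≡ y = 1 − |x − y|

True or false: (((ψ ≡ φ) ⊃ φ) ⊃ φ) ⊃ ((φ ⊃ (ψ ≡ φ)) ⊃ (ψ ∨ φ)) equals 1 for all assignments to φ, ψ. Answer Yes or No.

Counterexample: take φ = 0, ψ = 0.
ψ ≡ φ = 0 ≡ 0 = 1
(ψ ≡ φ) ⊃ φ = 1 ⊃ 0 = 0
((ψ ≡ φ) ⊃ φ) ⊃ φ = 0 ⊃ 0 = 1
ψ ≡ φ = 0 ≡ 0 = 1
φ ⊃ (ψ ≡ φ) = 0 ⊃ 1 = 1
ψ ∨ φ = 0 ∨ 0 = 0
(φ ⊃ (ψ ≡ φ)) ⊃ (ψ ∨ φ) = 1 ⊃ 0 = 0
(((ψ ≡ φ) ⊃ φ) ⊃ φ) ⊃ ((φ ⊃ (ψ ≡ φ)) ⊃ (ψ ∨ φ)) = 1 ⊃ 0 = 0
This gives 0 ≠ 1.

No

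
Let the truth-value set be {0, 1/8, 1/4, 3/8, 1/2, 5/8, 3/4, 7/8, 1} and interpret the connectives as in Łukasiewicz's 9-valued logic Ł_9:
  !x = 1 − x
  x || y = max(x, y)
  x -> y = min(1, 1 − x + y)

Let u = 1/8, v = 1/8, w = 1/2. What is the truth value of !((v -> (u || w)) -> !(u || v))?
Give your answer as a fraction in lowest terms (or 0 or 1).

u || w = 1/8 || 1/2 = 1/2
v -> (u || w) = 1/8 -> 1/2 = 1
u || v = 1/8 || 1/8 = 1/8
!(u || v) = !1/8 = 7/8
(v -> (u || w)) -> !(u || v) = 1 -> 7/8 = 7/8
!((v -> (u || w)) -> !(u || v)) = !7/8 = 1/8

1/8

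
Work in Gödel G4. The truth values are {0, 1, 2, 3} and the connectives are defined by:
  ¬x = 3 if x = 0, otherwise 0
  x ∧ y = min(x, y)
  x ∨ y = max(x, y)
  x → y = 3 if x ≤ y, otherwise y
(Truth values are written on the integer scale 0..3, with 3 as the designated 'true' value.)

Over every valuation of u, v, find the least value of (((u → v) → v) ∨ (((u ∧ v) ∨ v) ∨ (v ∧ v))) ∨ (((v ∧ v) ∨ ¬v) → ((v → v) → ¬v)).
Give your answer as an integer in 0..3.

Take u = 0, v = 1:
u → v = 0 → 1 = 3
(u → v) → v = 3 → 1 = 1
u ∧ v = 0 ∧ 1 = 0
(u ∧ v) ∨ v = 0 ∨ 1 = 1
v ∧ v = 1 ∧ 1 = 1
((u ∧ v) ∨ v) ∨ (v ∧ v) = 1 ∨ 1 = 1
((u → v) → v) ∨ (((u ∧ v) ∨ v) ∨ (v ∧ v)) = 1 ∨ 1 = 1
v ∧ v = 1 ∧ 1 = 1
¬v = ¬1 = 0
(v ∧ v) ∨ ¬v = 1 ∨ 0 = 1
v → v = 1 → 1 = 3
¬v = ¬1 = 0
(v → v) → ¬v = 3 → 0 = 0
((v ∧ v) ∨ ¬v) → ((v → v) → ¬v) = 1 → 0 = 0
(((u → v) → v) ∨ (((u ∧ v) ∨ v) ∨ (v ∧ v))) ∨ (((v ∧ v) ∨ ¬v) → ((v → v) → ¬v)) = 1 ∨ 0 = 1
No assignment yields a value below 1, so this is the minimum.

1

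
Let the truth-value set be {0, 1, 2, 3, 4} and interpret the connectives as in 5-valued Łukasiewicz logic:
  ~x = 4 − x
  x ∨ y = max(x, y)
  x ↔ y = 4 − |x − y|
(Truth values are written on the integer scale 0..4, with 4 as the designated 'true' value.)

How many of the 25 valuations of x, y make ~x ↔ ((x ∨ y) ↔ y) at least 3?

16

value 4: 9 assignments (counts)
value 3: 7 assignments (counts)
value 2: 5 assignments
value 1: 3 assignments
value 0: 1 assignment
So 16 of the 25 assignments meet the threshold.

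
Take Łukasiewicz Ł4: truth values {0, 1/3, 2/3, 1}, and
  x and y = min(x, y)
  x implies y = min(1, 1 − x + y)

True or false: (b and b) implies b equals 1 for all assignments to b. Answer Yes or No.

b = 0 ↦ 1
b = 1/3 ↦ 1
b = 2/3 ↦ 1
b = 1 ↦ 1
Every assignment gives a value ≥ 1.

Yes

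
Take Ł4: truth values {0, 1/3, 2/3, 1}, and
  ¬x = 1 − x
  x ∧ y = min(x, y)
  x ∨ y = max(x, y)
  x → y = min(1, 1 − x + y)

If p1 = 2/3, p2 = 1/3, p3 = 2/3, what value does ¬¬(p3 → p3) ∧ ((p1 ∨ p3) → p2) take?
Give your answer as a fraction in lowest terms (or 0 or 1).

p3 → p3 = 2/3 → 2/3 = 1
¬(p3 → p3) = ¬1 = 0
¬¬(p3 → p3) = ¬0 = 1
p1 ∨ p3 = 2/3 ∨ 2/3 = 2/3
(p1 ∨ p3) → p2 = 2/3 → 1/3 = 2/3
¬¬(p3 → p3) ∧ ((p1 ∨ p3) → p2) = 1 ∧ 2/3 = 2/3

2/3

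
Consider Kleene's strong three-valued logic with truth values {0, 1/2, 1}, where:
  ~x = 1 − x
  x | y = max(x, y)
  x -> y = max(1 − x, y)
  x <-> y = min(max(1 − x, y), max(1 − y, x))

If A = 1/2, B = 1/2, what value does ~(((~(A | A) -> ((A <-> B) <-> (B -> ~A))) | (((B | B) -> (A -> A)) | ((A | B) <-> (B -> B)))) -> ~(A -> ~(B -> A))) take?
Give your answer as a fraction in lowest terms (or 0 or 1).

A | A = 1/2 | 1/2 = 1/2
~(A | A) = ~1/2 = 1/2
A <-> B = 1/2 <-> 1/2 = 1/2
~A = ~1/2 = 1/2
B -> ~A = 1/2 -> 1/2 = 1/2
(A <-> B) <-> (B -> ~A) = 1/2 <-> 1/2 = 1/2
~(A | A) -> ((A <-> B) <-> (B -> ~A)) = 1/2 -> 1/2 = 1/2
B | B = 1/2 | 1/2 = 1/2
A -> A = 1/2 -> 1/2 = 1/2
(B | B) -> (A -> A) = 1/2 -> 1/2 = 1/2
A | B = 1/2 | 1/2 = 1/2
B -> B = 1/2 -> 1/2 = 1/2
(A | B) <-> (B -> B) = 1/2 <-> 1/2 = 1/2
((B | B) -> (A -> A)) | ((A | B) <-> (B -> B)) = 1/2 | 1/2 = 1/2
(~(A | A) -> ((A <-> B) <-> (B -> ~A))) | (((B | B) -> (A -> A)) | ((A | B) <-> (B -> B))) = 1/2 | 1/2 = 1/2
B -> A = 1/2 -> 1/2 = 1/2
~(B -> A) = ~1/2 = 1/2
A -> ~(B -> A) = 1/2 -> 1/2 = 1/2
~(A -> ~(B -> A)) = ~1/2 = 1/2
((~(A | A) -> ((A <-> B) <-> (B -> ~A))) | (((B | B) -> (A -> A)) | ((A | B) <-> (B -> B)))) -> ~(A -> ~(B -> A)) = 1/2 -> 1/2 = 1/2
~(((~(A | A) -> ((A <-> B) <-> (B -> ~A))) | (((B | B) -> (A -> A)) | ((A | B) <-> (B -> B)))) -> ~(A -> ~(B -> A))) = ~1/2 = 1/2

1/2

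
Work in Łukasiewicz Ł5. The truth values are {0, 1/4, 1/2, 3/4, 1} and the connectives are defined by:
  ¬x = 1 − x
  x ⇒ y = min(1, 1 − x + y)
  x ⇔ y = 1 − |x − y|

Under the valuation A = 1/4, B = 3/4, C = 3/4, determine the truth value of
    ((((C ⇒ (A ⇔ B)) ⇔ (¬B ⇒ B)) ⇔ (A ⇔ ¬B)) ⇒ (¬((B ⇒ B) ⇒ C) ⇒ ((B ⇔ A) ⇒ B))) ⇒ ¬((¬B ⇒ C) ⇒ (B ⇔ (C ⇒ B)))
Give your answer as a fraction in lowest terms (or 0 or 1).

1/4

A ⇔ B = 1/4 ⇔ 3/4 = 1/2
C ⇒ (A ⇔ B) = 3/4 ⇒ 1/2 = 3/4
¬B = ¬3/4 = 1/4
¬B ⇒ B = 1/4 ⇒ 3/4 = 1
(C ⇒ (A ⇔ B)) ⇔ (¬B ⇒ B) = 3/4 ⇔ 1 = 3/4
¬B = ¬3/4 = 1/4
A ⇔ ¬B = 1/4 ⇔ 1/4 = 1
((C ⇒ (A ⇔ B)) ⇔ (¬B ⇒ B)) ⇔ (A ⇔ ¬B) = 3/4 ⇔ 1 = 3/4
B ⇒ B = 3/4 ⇒ 3/4 = 1
(B ⇒ B) ⇒ C = 1 ⇒ 3/4 = 3/4
¬((B ⇒ B) ⇒ C) = ¬3/4 = 1/4
B ⇔ A = 3/4 ⇔ 1/4 = 1/2
(B ⇔ A) ⇒ B = 1/2 ⇒ 3/4 = 1
¬((B ⇒ B) ⇒ C) ⇒ ((B ⇔ A) ⇒ B) = 1/4 ⇒ 1 = 1
(((C ⇒ (A ⇔ B)) ⇔ (¬B ⇒ B)) ⇔ (A ⇔ ¬B)) ⇒ (¬((B ⇒ B) ⇒ C) ⇒ ((B ⇔ A) ⇒ B)) = 3/4 ⇒ 1 = 1
¬B = ¬3/4 = 1/4
¬B ⇒ C = 1/4 ⇒ 3/4 = 1
C ⇒ B = 3/4 ⇒ 3/4 = 1
B ⇔ (C ⇒ B) = 3/4 ⇔ 1 = 3/4
(¬B ⇒ C) ⇒ (B ⇔ (C ⇒ B)) = 1 ⇒ 3/4 = 3/4
¬((¬B ⇒ C) ⇒ (B ⇔ (C ⇒ B))) = ¬3/4 = 1/4
((((C ⇒ (A ⇔ B)) ⇔ (¬B ⇒ B)) ⇔ (A ⇔ ¬B)) ⇒ (¬((B ⇒ B) ⇒ C) ⇒ ((B ⇔ A) ⇒ B))) ⇒ ¬((¬B ⇒ C) ⇒ (B ⇔ (C ⇒ B))) = 1 ⇒ 1/4 = 1/4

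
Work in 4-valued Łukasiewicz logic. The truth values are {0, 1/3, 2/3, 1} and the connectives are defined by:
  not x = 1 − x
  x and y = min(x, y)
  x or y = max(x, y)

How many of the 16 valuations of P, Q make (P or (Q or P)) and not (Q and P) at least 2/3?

P = 0, Q = 0 ↦ 0  <
P = 0, Q = 1/3 ↦ 1/3  <
P = 0, Q = 2/3 ↦ 2/3  ≥
P = 0, Q = 1 ↦ 1  ≥
P = 1/3, Q = 0 ↦ 1/3  <
P = 1/3, Q = 1/3 ↦ 1/3  <
P = 1/3, Q = 2/3 ↦ 2/3  ≥
P = 1/3, Q = 1 ↦ 2/3  ≥
P = 2/3, Q = 0 ↦ 2/3  ≥
P = 2/3, Q = 1/3 ↦ 2/3  ≥
P = 2/3, Q = 2/3 ↦ 1/3  <
P = 2/3, Q = 1 ↦ 1/3  <
P = 1, Q = 0 ↦ 1  ≥
P = 1, Q = 1/3 ↦ 2/3  ≥
P = 1, Q = 2/3 ↦ 1/3  <
P = 1, Q = 1 ↦ 0  <
So 8 of the 16 assignments meet the threshold.

8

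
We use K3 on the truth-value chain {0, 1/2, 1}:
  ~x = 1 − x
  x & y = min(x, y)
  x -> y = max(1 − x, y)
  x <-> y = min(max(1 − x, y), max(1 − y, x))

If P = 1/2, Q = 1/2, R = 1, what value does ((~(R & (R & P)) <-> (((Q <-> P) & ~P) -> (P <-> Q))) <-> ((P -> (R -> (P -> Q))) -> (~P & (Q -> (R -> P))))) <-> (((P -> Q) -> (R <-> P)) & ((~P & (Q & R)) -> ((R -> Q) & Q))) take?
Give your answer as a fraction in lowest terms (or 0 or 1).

R & P = 1 & 1/2 = 1/2
R & (R & P) = 1 & 1/2 = 1/2
~(R & (R & P)) = ~1/2 = 1/2
Q <-> P = 1/2 <-> 1/2 = 1/2
~P = ~1/2 = 1/2
(Q <-> P) & ~P = 1/2 & 1/2 = 1/2
P <-> Q = 1/2 <-> 1/2 = 1/2
((Q <-> P) & ~P) -> (P <-> Q) = 1/2 -> 1/2 = 1/2
~(R & (R & P)) <-> (((Q <-> P) & ~P) -> (P <-> Q)) = 1/2 <-> 1/2 = 1/2
P -> Q = 1/2 -> 1/2 = 1/2
R -> (P -> Q) = 1 -> 1/2 = 1/2
P -> (R -> (P -> Q)) = 1/2 -> 1/2 = 1/2
~P = ~1/2 = 1/2
R -> P = 1 -> 1/2 = 1/2
Q -> (R -> P) = 1/2 -> 1/2 = 1/2
~P & (Q -> (R -> P)) = 1/2 & 1/2 = 1/2
(P -> (R -> (P -> Q))) -> (~P & (Q -> (R -> P))) = 1/2 -> 1/2 = 1/2
(~(R & (R & P)) <-> (((Q <-> P) & ~P) -> (P <-> Q))) <-> ((P -> (R -> (P -> Q))) -> (~P & (Q -> (R -> P)))) = 1/2 <-> 1/2 = 1/2
P -> Q = 1/2 -> 1/2 = 1/2
R <-> P = 1 <-> 1/2 = 1/2
(P -> Q) -> (R <-> P) = 1/2 -> 1/2 = 1/2
~P = ~1/2 = 1/2
Q & R = 1/2 & 1 = 1/2
~P & (Q & R) = 1/2 & 1/2 = 1/2
R -> Q = 1 -> 1/2 = 1/2
(R -> Q) & Q = 1/2 & 1/2 = 1/2
(~P & (Q & R)) -> ((R -> Q) & Q) = 1/2 -> 1/2 = 1/2
((P -> Q) -> (R <-> P)) & ((~P & (Q & R)) -> ((R -> Q) & Q)) = 1/2 & 1/2 = 1/2
((~(R & (R & P)) <-> (((Q <-> P) & ~P) -> (P <-> Q))) <-> ((P -> (R -> (P -> Q))) -> (~P & (Q -> (R -> P))))) <-> (((P -> Q) -> (R <-> P)) & ((~P & (Q & R)) -> ((R -> Q) & Q))) = 1/2 <-> 1/2 = 1/2

1/2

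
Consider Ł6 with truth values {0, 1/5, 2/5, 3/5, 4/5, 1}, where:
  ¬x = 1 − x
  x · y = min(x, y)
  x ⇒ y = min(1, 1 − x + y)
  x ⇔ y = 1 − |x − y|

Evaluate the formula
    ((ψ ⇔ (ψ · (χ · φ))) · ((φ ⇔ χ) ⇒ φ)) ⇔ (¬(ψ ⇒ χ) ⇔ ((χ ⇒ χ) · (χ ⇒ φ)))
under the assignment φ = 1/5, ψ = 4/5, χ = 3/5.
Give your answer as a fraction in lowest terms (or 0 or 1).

χ · φ = 3/5 · 1/5 = 1/5
ψ · (χ · φ) = 4/5 · 1/5 = 1/5
ψ ⇔ (ψ · (χ · φ)) = 4/5 ⇔ 1/5 = 2/5
φ ⇔ χ = 1/5 ⇔ 3/5 = 3/5
(φ ⇔ χ) ⇒ φ = 3/5 ⇒ 1/5 = 3/5
(ψ ⇔ (ψ · (χ · φ))) · ((φ ⇔ χ) ⇒ φ) = 2/5 · 3/5 = 2/5
ψ ⇒ χ = 4/5 ⇒ 3/5 = 4/5
¬(ψ ⇒ χ) = ¬4/5 = 1/5
χ ⇒ χ = 3/5 ⇒ 3/5 = 1
χ ⇒ φ = 3/5 ⇒ 1/5 = 3/5
(χ ⇒ χ) · (χ ⇒ φ) = 1 · 3/5 = 3/5
¬(ψ ⇒ χ) ⇔ ((χ ⇒ χ) · (χ ⇒ φ)) = 1/5 ⇔ 3/5 = 3/5
((ψ ⇔ (ψ · (χ · φ))) · ((φ ⇔ χ) ⇒ φ)) ⇔ (¬(ψ ⇒ χ) ⇔ ((χ ⇒ χ) · (χ ⇒ φ))) = 2/5 ⇔ 3/5 = 4/5

4/5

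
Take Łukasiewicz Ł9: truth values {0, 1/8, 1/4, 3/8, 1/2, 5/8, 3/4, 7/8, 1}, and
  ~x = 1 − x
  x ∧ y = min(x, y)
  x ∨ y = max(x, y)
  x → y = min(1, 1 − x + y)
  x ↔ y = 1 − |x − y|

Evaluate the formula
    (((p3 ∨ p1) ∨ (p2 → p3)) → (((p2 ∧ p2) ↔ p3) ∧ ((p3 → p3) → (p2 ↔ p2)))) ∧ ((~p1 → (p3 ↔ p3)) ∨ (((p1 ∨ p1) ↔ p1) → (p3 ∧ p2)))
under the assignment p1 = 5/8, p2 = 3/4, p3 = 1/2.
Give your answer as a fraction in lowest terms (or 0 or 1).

1

p3 ∨ p1 = 1/2 ∨ 5/8 = 5/8
p2 → p3 = 3/4 → 1/2 = 3/4
(p3 ∨ p1) ∨ (p2 → p3) = 5/8 ∨ 3/4 = 3/4
p2 ∧ p2 = 3/4 ∧ 3/4 = 3/4
(p2 ∧ p2) ↔ p3 = 3/4 ↔ 1/2 = 3/4
p3 → p3 = 1/2 → 1/2 = 1
p2 ↔ p2 = 3/4 ↔ 3/4 = 1
(p3 → p3) → (p2 ↔ p2) = 1 → 1 = 1
((p2 ∧ p2) ↔ p3) ∧ ((p3 → p3) → (p2 ↔ p2)) = 3/4 ∧ 1 = 3/4
((p3 ∨ p1) ∨ (p2 → p3)) → (((p2 ∧ p2) ↔ p3) ∧ ((p3 → p3) → (p2 ↔ p2))) = 3/4 → 3/4 = 1
~p1 = ~5/8 = 3/8
p3 ↔ p3 = 1/2 ↔ 1/2 = 1
~p1 → (p3 ↔ p3) = 3/8 → 1 = 1
p1 ∨ p1 = 5/8 ∨ 5/8 = 5/8
(p1 ∨ p1) ↔ p1 = 5/8 ↔ 5/8 = 1
p3 ∧ p2 = 1/2 ∧ 3/4 = 1/2
((p1 ∨ p1) ↔ p1) → (p3 ∧ p2) = 1 → 1/2 = 1/2
(~p1 → (p3 ↔ p3)) ∨ (((p1 ∨ p1) ↔ p1) → (p3 ∧ p2)) = 1 ∨ 1/2 = 1
(((p3 ∨ p1) ∨ (p2 → p3)) → (((p2 ∧ p2) ↔ p3) ∧ ((p3 → p3) → (p2 ↔ p2)))) ∧ ((~p1 → (p3 ↔ p3)) ∨ (((p1 ∨ p1) ↔ p1) → (p3 ∧ p2))) = 1 ∧ 1 = 1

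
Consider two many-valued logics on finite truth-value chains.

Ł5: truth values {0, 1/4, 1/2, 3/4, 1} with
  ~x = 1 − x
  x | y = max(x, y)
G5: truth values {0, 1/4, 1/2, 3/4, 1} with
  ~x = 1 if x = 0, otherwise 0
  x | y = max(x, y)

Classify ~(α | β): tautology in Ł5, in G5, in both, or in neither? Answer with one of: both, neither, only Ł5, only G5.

neither

In Ł5: at α = 0, β = 1/4 the value is 3/4 — not a tautology.
In G5: at α = 0, β = 1/4 the value is 0 — not a tautology.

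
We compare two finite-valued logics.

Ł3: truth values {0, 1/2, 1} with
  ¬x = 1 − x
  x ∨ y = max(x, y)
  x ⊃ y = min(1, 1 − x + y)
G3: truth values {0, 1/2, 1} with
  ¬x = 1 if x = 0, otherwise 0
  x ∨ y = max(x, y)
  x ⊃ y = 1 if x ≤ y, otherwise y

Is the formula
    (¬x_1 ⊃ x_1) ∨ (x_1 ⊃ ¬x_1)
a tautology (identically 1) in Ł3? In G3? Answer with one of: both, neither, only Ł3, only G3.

both

In Ł3: every assignment gives 1 — tautology.
In G3: every assignment gives 1 — tautology.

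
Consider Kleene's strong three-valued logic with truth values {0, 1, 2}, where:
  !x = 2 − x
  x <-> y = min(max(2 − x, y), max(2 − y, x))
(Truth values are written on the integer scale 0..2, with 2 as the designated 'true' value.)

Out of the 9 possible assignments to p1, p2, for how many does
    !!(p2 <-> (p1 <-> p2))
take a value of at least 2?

p1 = 0, p2 = 0 ↦ 0  <
p1 = 0, p2 = 1 ↦ 1  <
p1 = 0, p2 = 2 ↦ 0  <
p1 = 1, p2 = 0 ↦ 1  <
p1 = 1, p2 = 1 ↦ 1  <
p1 = 1, p2 = 2 ↦ 1  <
p1 = 2, p2 = 0 ↦ 2  ≥
p1 = 2, p2 = 1 ↦ 1  <
p1 = 2, p2 = 2 ↦ 2  ≥
So 2 of the 9 assignments meet the threshold.

2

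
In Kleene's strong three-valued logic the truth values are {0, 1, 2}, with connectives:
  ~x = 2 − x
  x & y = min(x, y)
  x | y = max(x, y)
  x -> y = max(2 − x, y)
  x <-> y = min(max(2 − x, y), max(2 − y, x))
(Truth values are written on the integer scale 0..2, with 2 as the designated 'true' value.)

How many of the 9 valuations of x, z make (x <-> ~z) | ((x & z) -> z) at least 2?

7

x = 0, z = 0 ↦ 2  ≥
x = 0, z = 1 ↦ 2  ≥
x = 0, z = 2 ↦ 2  ≥
x = 1, z = 0 ↦ 2  ≥
x = 1, z = 1 ↦ 1  <
x = 1, z = 2 ↦ 2  ≥
x = 2, z = 0 ↦ 2  ≥
x = 2, z = 1 ↦ 1  <
x = 2, z = 2 ↦ 2  ≥
So 7 of the 9 assignments meet the threshold.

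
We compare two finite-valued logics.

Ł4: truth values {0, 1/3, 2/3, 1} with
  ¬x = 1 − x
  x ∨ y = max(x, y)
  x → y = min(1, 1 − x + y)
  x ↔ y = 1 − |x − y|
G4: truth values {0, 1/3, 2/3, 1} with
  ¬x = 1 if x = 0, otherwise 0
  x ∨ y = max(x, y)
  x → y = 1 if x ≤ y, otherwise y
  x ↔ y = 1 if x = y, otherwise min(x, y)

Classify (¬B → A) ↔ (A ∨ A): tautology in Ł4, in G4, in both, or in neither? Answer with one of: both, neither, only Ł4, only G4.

neither

In Ł4: at A = 0, B = 1/3 the value is 2/3 — not a tautology.
In G4: at A = 0, B = 1/3 the value is 0 — not a tautology.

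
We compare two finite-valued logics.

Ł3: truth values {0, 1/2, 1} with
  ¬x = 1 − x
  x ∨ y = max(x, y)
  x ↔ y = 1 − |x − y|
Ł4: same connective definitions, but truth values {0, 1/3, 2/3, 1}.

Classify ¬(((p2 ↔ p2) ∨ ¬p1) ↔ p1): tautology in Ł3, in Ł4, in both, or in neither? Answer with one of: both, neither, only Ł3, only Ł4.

In Ł3: at p1 = 1/2, p2 = 0 the value is 1/2 — not a tautology.
In Ł4: at p1 = 1/3, p2 = 0 the value is 2/3 — not a tautology.

neither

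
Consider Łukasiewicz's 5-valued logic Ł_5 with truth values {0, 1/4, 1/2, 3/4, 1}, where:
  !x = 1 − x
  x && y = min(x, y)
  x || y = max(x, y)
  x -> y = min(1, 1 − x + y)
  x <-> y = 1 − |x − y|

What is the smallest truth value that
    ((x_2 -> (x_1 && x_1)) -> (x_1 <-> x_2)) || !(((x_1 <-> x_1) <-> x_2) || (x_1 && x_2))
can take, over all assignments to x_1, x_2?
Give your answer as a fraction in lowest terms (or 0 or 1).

1/2

Take x_1 = 1, x_2 = 1/2:
x_1 && x_1 = 1 && 1 = 1
x_2 -> (x_1 && x_1) = 1/2 -> 1 = 1
x_1 <-> x_2 = 1 <-> 1/2 = 1/2
(x_2 -> (x_1 && x_1)) -> (x_1 <-> x_2) = 1 -> 1/2 = 1/2
x_1 <-> x_1 = 1 <-> 1 = 1
(x_1 <-> x_1) <-> x_2 = 1 <-> 1/2 = 1/2
x_1 && x_2 = 1 && 1/2 = 1/2
((x_1 <-> x_1) <-> x_2) || (x_1 && x_2) = 1/2 || 1/2 = 1/2
!(((x_1 <-> x_1) <-> x_2) || (x_1 && x_2)) = !1/2 = 1/2
((x_2 -> (x_1 && x_1)) -> (x_1 <-> x_2)) || !(((x_1 <-> x_1) <-> x_2) || (x_1 && x_2)) = 1/2 || 1/2 = 1/2
No assignment yields a value below 1/2, so this is the minimum.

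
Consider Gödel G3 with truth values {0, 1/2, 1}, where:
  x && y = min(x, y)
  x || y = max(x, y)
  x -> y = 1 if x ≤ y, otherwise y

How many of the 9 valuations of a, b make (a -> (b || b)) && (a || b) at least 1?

3

a = 0, b = 0 ↦ 0  <
a = 0, b = 1/2 ↦ 1/2  <
a = 0, b = 1 ↦ 1  ≥
a = 1/2, b = 0 ↦ 0  <
a = 1/2, b = 1/2 ↦ 1/2  <
a = 1/2, b = 1 ↦ 1  ≥
a = 1, b = 0 ↦ 0  <
a = 1, b = 1/2 ↦ 1/2  <
a = 1, b = 1 ↦ 1  ≥
So 3 of the 9 assignments meet the threshold.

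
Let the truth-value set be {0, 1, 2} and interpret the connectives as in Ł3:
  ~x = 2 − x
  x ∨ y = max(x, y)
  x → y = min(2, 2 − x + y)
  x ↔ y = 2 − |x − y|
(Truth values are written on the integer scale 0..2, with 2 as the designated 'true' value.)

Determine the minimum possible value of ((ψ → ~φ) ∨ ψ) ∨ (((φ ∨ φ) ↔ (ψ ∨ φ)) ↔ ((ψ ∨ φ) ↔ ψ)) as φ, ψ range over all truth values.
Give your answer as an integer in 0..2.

1

Take φ = 2, ψ = 1:
~φ = ~2 = 0
ψ → ~φ = 1 → 0 = 1
(ψ → ~φ) ∨ ψ = 1 ∨ 1 = 1
φ ∨ φ = 2 ∨ 2 = 2
ψ ∨ φ = 1 ∨ 2 = 2
(φ ∨ φ) ↔ (ψ ∨ φ) = 2 ↔ 2 = 2
ψ ∨ φ = 1 ∨ 2 = 2
(ψ ∨ φ) ↔ ψ = 2 ↔ 1 = 1
((φ ∨ φ) ↔ (ψ ∨ φ)) ↔ ((ψ ∨ φ) ↔ ψ) = 2 ↔ 1 = 1
((ψ → ~φ) ∨ ψ) ∨ (((φ ∨ φ) ↔ (ψ ∨ φ)) ↔ ((ψ ∨ φ) ↔ ψ)) = 1 ∨ 1 = 1
No assignment yields a value below 1, so this is the minimum.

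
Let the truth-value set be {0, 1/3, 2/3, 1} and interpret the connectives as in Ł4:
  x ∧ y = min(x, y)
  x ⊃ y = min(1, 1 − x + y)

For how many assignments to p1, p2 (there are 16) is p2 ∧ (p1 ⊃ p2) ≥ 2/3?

8

p1 = 0, p2 = 0 ↦ 0  <
p1 = 0, p2 = 1/3 ↦ 1/3  <
p1 = 0, p2 = 2/3 ↦ 2/3  ≥
p1 = 0, p2 = 1 ↦ 1  ≥
p1 = 1/3, p2 = 0 ↦ 0  <
p1 = 1/3, p2 = 1/3 ↦ 1/3  <
p1 = 1/3, p2 = 2/3 ↦ 2/3  ≥
p1 = 1/3, p2 = 1 ↦ 1  ≥
p1 = 2/3, p2 = 0 ↦ 0  <
p1 = 2/3, p2 = 1/3 ↦ 1/3  <
p1 = 2/3, p2 = 2/3 ↦ 2/3  ≥
p1 = 2/3, p2 = 1 ↦ 1  ≥
p1 = 1, p2 = 0 ↦ 0  <
p1 = 1, p2 = 1/3 ↦ 1/3  <
p1 = 1, p2 = 2/3 ↦ 2/3  ≥
p1 = 1, p2 = 1 ↦ 1  ≥
So 8 of the 16 assignments meet the threshold.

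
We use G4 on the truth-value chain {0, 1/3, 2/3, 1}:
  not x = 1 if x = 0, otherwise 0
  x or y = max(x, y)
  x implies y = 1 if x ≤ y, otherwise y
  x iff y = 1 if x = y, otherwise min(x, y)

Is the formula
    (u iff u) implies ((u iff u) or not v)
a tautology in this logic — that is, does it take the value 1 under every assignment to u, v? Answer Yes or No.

Yes

u = 0, v = 0 ↦ 1
u = 0, v = 1/3 ↦ 1
u = 0, v = 2/3 ↦ 1
u = 0, v = 1 ↦ 1
u = 1/3, v = 0 ↦ 1
u = 1/3, v = 1/3 ↦ 1
u = 1/3, v = 2/3 ↦ 1
u = 1/3, v = 1 ↦ 1
u = 2/3, v = 0 ↦ 1
u = 2/3, v = 1/3 ↦ 1
u = 2/3, v = 2/3 ↦ 1
u = 2/3, v = 1 ↦ 1
u = 1, v = 0 ↦ 1
u = 1, v = 1/3 ↦ 1
u = 1, v = 2/3 ↦ 1
u = 1, v = 1 ↦ 1
Every assignment gives a value ≥ 1.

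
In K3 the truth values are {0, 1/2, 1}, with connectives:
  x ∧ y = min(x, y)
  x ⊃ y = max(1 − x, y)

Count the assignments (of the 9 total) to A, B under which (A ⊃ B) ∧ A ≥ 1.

1

A = 0, B = 0 ↦ 0  <
A = 0, B = 1/2 ↦ 0  <
A = 0, B = 1 ↦ 0  <
A = 1/2, B = 0 ↦ 1/2  <
A = 1/2, B = 1/2 ↦ 1/2  <
A = 1/2, B = 1 ↦ 1/2  <
A = 1, B = 0 ↦ 0  <
A = 1, B = 1/2 ↦ 1/2  <
A = 1, B = 1 ↦ 1  ≥
So 1 of the 9 assignments meets the threshold.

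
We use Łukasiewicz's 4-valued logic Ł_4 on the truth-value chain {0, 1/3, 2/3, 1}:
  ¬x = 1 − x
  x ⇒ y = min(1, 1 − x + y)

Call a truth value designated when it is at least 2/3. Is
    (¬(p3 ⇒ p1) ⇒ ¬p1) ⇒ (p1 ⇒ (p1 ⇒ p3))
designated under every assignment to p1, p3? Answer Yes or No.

Counterexample: take p1 = 1, p3 = 0.
p3 ⇒ p1 = 0 ⇒ 1 = 1
¬(p3 ⇒ p1) = ¬1 = 0
¬p1 = ¬1 = 0
¬(p3 ⇒ p1) ⇒ ¬p1 = 0 ⇒ 0 = 1
p1 ⇒ p3 = 1 ⇒ 0 = 0
p1 ⇒ (p1 ⇒ p3) = 1 ⇒ 0 = 0
(¬(p3 ⇒ p1) ⇒ ¬p1) ⇒ (p1 ⇒ (p1 ⇒ p3)) = 1 ⇒ 0 = 0
This gives 0, which is below 2/3.

No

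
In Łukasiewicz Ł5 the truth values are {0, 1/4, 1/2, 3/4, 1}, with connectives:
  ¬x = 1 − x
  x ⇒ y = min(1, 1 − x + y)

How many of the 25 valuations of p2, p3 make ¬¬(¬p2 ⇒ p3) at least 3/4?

value 1: 15 assignments (counts)
value 3/4: 4 assignments (counts)
value 1/2: 3 assignments
value 1/4: 2 assignments
value 0: 1 assignment
So 19 of the 25 assignments meet the threshold.

19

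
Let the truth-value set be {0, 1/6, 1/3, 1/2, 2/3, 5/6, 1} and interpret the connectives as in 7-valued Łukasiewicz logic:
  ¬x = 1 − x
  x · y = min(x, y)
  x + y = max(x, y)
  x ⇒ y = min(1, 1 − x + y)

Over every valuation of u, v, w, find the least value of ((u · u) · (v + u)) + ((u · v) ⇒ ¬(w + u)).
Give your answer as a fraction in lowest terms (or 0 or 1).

1/2

Take u = 1/2, v = 1/2, w = 1:
u · u = 1/2 · 1/2 = 1/2
v + u = 1/2 + 1/2 = 1/2
(u · u) · (v + u) = 1/2 · 1/2 = 1/2
u · v = 1/2 · 1/2 = 1/2
w + u = 1 + 1/2 = 1
¬(w + u) = ¬1 = 0
(u · v) ⇒ ¬(w + u) = 1/2 ⇒ 0 = 1/2
((u · u) · (v + u)) + ((u · v) ⇒ ¬(w + u)) = 1/2 + 1/2 = 1/2
No assignment yields a value below 1/2, so this is the minimum.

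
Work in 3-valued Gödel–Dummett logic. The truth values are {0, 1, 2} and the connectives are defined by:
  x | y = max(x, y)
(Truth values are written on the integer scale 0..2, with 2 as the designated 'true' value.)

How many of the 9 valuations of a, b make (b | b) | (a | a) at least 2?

a = 0, b = 0 ↦ 0  <
a = 0, b = 1 ↦ 1  <
a = 0, b = 2 ↦ 2  ≥
a = 1, b = 0 ↦ 1  <
a = 1, b = 1 ↦ 1  <
a = 1, b = 2 ↦ 2  ≥
a = 2, b = 0 ↦ 2  ≥
a = 2, b = 1 ↦ 2  ≥
a = 2, b = 2 ↦ 2  ≥
So 5 of the 9 assignments meet the threshold.

5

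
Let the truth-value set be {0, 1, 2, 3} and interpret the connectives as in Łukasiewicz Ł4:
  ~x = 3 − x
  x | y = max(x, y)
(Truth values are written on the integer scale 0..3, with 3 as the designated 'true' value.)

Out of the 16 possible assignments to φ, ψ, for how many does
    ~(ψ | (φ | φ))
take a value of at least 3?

1

φ = 0, ψ = 0 ↦ 3  ≥
φ = 0, ψ = 1 ↦ 2  <
φ = 0, ψ = 2 ↦ 1  <
φ = 0, ψ = 3 ↦ 0  <
φ = 1, ψ = 0 ↦ 2  <
φ = 1, ψ = 1 ↦ 2  <
φ = 1, ψ = 2 ↦ 1  <
φ = 1, ψ = 3 ↦ 0  <
φ = 2, ψ = 0 ↦ 1  <
φ = 2, ψ = 1 ↦ 1  <
φ = 2, ψ = 2 ↦ 1  <
φ = 2, ψ = 3 ↦ 0  <
φ = 3, ψ = 0 ↦ 0  <
φ = 3, ψ = 1 ↦ 0  <
φ = 3, ψ = 2 ↦ 0  <
φ = 3, ψ = 3 ↦ 0  <
So 1 of the 16 assignments meets the threshold.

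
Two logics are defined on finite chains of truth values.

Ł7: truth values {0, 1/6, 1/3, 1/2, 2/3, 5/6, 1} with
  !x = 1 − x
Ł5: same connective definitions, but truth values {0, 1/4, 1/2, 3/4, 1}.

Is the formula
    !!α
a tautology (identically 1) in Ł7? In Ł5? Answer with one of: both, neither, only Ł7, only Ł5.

In Ł7: at α = 0 the value is 0 — not a tautology.
In Ł5: at α = 0 the value is 0 — not a tautology.

neither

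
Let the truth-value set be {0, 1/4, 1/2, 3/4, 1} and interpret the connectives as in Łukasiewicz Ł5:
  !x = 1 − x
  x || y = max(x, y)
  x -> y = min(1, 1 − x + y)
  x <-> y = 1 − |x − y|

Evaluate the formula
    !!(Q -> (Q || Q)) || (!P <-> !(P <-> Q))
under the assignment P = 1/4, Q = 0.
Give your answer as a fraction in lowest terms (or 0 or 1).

Q || Q = 0 || 0 = 0
Q -> (Q || Q) = 0 -> 0 = 1
!(Q -> (Q || Q)) = !1 = 0
!!(Q -> (Q || Q)) = !0 = 1
!P = !1/4 = 3/4
P <-> Q = 1/4 <-> 0 = 3/4
!(P <-> Q) = !3/4 = 1/4
!P <-> !(P <-> Q) = 3/4 <-> 1/4 = 1/2
!!(Q -> (Q || Q)) || (!P <-> !(P <-> Q)) = 1 || 1/2 = 1

1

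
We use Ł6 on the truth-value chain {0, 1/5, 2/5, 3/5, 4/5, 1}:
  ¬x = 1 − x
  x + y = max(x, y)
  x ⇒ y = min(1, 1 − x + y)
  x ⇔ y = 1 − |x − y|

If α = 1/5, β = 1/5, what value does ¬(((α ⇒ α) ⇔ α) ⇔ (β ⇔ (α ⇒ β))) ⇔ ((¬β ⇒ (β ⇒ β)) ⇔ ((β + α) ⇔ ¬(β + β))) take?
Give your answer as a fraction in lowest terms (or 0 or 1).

3/5

α ⇒ α = 1/5 ⇒ 1/5 = 1
(α ⇒ α) ⇔ α = 1 ⇔ 1/5 = 1/5
α ⇒ β = 1/5 ⇒ 1/5 = 1
β ⇔ (α ⇒ β) = 1/5 ⇔ 1 = 1/5
((α ⇒ α) ⇔ α) ⇔ (β ⇔ (α ⇒ β)) = 1/5 ⇔ 1/5 = 1
¬(((α ⇒ α) ⇔ α) ⇔ (β ⇔ (α ⇒ β))) = ¬1 = 0
¬β = ¬1/5 = 4/5
β ⇒ β = 1/5 ⇒ 1/5 = 1
¬β ⇒ (β ⇒ β) = 4/5 ⇒ 1 = 1
β + α = 1/5 + 1/5 = 1/5
β + β = 1/5 + 1/5 = 1/5
¬(β + β) = ¬1/5 = 4/5
(β + α) ⇔ ¬(β + β) = 1/5 ⇔ 4/5 = 2/5
(¬β ⇒ (β ⇒ β)) ⇔ ((β + α) ⇔ ¬(β + β)) = 1 ⇔ 2/5 = 2/5
¬(((α ⇒ α) ⇔ α) ⇔ (β ⇔ (α ⇒ β))) ⇔ ((¬β ⇒ (β ⇒ β)) ⇔ ((β + α) ⇔ ¬(β + β))) = 0 ⇔ 2/5 = 3/5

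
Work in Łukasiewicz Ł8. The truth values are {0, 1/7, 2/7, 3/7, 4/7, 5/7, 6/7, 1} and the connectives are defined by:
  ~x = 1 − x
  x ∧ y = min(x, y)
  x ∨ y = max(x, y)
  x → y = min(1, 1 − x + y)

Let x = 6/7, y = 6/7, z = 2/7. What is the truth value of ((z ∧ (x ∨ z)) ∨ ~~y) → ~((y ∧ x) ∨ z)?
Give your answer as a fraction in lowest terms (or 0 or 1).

x ∨ z = 6/7 ∨ 2/7 = 6/7
z ∧ (x ∨ z) = 2/7 ∧ 6/7 = 2/7
~y = ~6/7 = 1/7
~~y = ~1/7 = 6/7
(z ∧ (x ∨ z)) ∨ ~~y = 2/7 ∨ 6/7 = 6/7
y ∧ x = 6/7 ∧ 6/7 = 6/7
(y ∧ x) ∨ z = 6/7 ∨ 2/7 = 6/7
~((y ∧ x) ∨ z) = ~6/7 = 1/7
((z ∧ (x ∨ z)) ∨ ~~y) → ~((y ∧ x) ∨ z) = 6/7 → 1/7 = 2/7

2/7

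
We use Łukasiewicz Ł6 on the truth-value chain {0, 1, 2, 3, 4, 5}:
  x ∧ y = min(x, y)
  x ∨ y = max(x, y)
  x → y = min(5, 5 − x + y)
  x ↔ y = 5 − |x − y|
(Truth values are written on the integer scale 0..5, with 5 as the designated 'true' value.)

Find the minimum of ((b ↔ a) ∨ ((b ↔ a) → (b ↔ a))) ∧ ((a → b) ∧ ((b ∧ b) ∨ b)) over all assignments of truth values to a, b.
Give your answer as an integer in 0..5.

Take a = 0, b = 0:
b ↔ a = 0 ↔ 0 = 5
b ↔ a = 0 ↔ 0 = 5
b ↔ a = 0 ↔ 0 = 5
(b ↔ a) → (b ↔ a) = 5 → 5 = 5
(b ↔ a) ∨ ((b ↔ a) → (b ↔ a)) = 5 ∨ 5 = 5
a → b = 0 → 0 = 5
b ∧ b = 0 ∧ 0 = 0
(b ∧ b) ∨ b = 0 ∨ 0 = 0
(a → b) ∧ ((b ∧ b) ∨ b) = 5 ∧ 0 = 0
((b ↔ a) ∨ ((b ↔ a) → (b ↔ a))) ∧ ((a → b) ∧ ((b ∧ b) ∨ b)) = 5 ∧ 0 = 0
No assignment yields a value below 0, so this is the minimum.

0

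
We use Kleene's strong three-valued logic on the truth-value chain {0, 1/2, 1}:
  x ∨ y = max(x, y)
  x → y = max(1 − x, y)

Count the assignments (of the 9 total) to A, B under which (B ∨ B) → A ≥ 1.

A = 0, B = 0 ↦ 1  ≥
A = 0, B = 1/2 ↦ 1/2  <
A = 0, B = 1 ↦ 0  <
A = 1/2, B = 0 ↦ 1  ≥
A = 1/2, B = 1/2 ↦ 1/2  <
A = 1/2, B = 1 ↦ 1/2  <
A = 1, B = 0 ↦ 1  ≥
A = 1, B = 1/2 ↦ 1  ≥
A = 1, B = 1 ↦ 1  ≥
So 5 of the 9 assignments meet the threshold.

5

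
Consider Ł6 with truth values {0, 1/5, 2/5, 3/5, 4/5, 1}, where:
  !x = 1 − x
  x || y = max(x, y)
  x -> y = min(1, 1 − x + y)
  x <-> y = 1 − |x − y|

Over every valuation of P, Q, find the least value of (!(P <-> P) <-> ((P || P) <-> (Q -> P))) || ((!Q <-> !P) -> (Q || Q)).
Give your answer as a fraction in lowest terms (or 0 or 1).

3/5

Take P = 1/5, Q = 2/5:
P <-> P = 1/5 <-> 1/5 = 1
!(P <-> P) = !1 = 0
P || P = 1/5 || 1/5 = 1/5
Q -> P = 2/5 -> 1/5 = 4/5
(P || P) <-> (Q -> P) = 1/5 <-> 4/5 = 2/5
!(P <-> P) <-> ((P || P) <-> (Q -> P)) = 0 <-> 2/5 = 3/5
!Q = !2/5 = 3/5
!P = !1/5 = 4/5
!Q <-> !P = 3/5 <-> 4/5 = 4/5
Q || Q = 2/5 || 2/5 = 2/5
(!Q <-> !P) -> (Q || Q) = 4/5 -> 2/5 = 3/5
(!(P <-> P) <-> ((P || P) <-> (Q -> P))) || ((!Q <-> !P) -> (Q || Q)) = 3/5 || 3/5 = 3/5
No assignment yields a value below 3/5, so this is the minimum.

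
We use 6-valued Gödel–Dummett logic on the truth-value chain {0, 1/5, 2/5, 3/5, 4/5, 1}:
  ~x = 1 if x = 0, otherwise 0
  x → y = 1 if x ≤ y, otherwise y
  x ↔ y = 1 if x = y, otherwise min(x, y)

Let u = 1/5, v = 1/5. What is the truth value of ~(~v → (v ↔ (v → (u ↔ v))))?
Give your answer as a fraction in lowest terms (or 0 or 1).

~v = ~1/5 = 0
u ↔ v = 1/5 ↔ 1/5 = 1
v → (u ↔ v) = 1/5 → 1 = 1
v ↔ (v → (u ↔ v)) = 1/5 ↔ 1 = 1/5
~v → (v ↔ (v → (u ↔ v))) = 0 → 1/5 = 1
~(~v → (v ↔ (v → (u ↔ v)))) = ~1 = 0

0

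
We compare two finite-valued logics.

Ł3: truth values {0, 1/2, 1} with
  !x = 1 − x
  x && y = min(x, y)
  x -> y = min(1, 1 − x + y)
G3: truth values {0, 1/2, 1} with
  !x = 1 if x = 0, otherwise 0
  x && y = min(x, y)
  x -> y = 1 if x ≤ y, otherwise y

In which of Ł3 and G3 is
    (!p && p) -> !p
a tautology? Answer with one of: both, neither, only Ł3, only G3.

both

In Ł3: every assignment gives 1 — tautology.
In G3: every assignment gives 1 — tautology.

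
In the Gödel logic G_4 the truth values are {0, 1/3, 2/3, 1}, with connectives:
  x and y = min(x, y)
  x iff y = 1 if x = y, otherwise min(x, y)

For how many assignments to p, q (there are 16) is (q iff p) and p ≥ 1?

1

p = 0, q = 0 ↦ 0  <
p = 0, q = 1/3 ↦ 0  <
p = 0, q = 2/3 ↦ 0  <
p = 0, q = 1 ↦ 0  <
p = 1/3, q = 0 ↦ 0  <
p = 1/3, q = 1/3 ↦ 1/3  <
p = 1/3, q = 2/3 ↦ 1/3  <
p = 1/3, q = 1 ↦ 1/3  <
p = 2/3, q = 0 ↦ 0  <
p = 2/3, q = 1/3 ↦ 1/3  <
p = 2/3, q = 2/3 ↦ 2/3  <
p = 2/3, q = 1 ↦ 2/3  <
p = 1, q = 0 ↦ 0  <
p = 1, q = 1/3 ↦ 1/3  <
p = 1, q = 2/3 ↦ 2/3  <
p = 1, q = 1 ↦ 1  ≥
So 1 of the 16 assignments meets the threshold.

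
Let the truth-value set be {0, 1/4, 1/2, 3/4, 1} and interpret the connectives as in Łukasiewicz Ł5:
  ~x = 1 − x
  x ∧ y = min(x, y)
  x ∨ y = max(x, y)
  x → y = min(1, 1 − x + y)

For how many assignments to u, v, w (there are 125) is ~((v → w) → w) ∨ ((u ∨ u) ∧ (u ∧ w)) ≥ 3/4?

value 1: 10 assignments (counts)
value 3/4: 30 assignments (counts)
value 1/2: 41 assignments
value 1/4: 31 assignments
value 0: 13 assignments
So 40 of the 125 assignments meet the threshold.

40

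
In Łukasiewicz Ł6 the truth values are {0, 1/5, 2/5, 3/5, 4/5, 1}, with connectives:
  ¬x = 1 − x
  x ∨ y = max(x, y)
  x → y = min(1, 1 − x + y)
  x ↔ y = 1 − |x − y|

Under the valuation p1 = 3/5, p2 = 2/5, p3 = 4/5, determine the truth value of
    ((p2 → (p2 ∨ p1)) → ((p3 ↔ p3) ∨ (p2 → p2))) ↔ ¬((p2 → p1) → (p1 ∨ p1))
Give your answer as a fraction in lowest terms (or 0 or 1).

2/5

p2 ∨ p1 = 2/5 ∨ 3/5 = 3/5
p2 → (p2 ∨ p1) = 2/5 → 3/5 = 1
p3 ↔ p3 = 4/5 ↔ 4/5 = 1
p2 → p2 = 2/5 → 2/5 = 1
(p3 ↔ p3) ∨ (p2 → p2) = 1 ∨ 1 = 1
(p2 → (p2 ∨ p1)) → ((p3 ↔ p3) ∨ (p2 → p2)) = 1 → 1 = 1
p2 → p1 = 2/5 → 3/5 = 1
p1 ∨ p1 = 3/5 ∨ 3/5 = 3/5
(p2 → p1) → (p1 ∨ p1) = 1 → 3/5 = 3/5
¬((p2 → p1) → (p1 ∨ p1)) = ¬3/5 = 2/5
((p2 → (p2 ∨ p1)) → ((p3 ↔ p3) ∨ (p2 → p2))) ↔ ¬((p2 → p1) → (p1 ∨ p1)) = 1 ↔ 2/5 = 2/5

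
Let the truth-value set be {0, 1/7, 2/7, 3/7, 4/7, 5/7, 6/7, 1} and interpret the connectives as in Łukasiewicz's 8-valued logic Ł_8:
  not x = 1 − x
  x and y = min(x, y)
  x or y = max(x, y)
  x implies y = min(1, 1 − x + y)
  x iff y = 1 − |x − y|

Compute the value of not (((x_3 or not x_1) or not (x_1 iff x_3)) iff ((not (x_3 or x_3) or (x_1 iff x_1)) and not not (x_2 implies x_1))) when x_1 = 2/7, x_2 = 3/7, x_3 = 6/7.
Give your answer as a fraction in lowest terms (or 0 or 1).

not x_1 = not 2/7 = 5/7
x_3 or not x_1 = 6/7 or 5/7 = 6/7
x_1 iff x_3 = 2/7 iff 6/7 = 3/7
not (x_1 iff x_3) = not 3/7 = 4/7
(x_3 or not x_1) or not (x_1 iff x_3) = 6/7 or 4/7 = 6/7
x_3 or x_3 = 6/7 or 6/7 = 6/7
not (x_3 or x_3) = not 6/7 = 1/7
x_1 iff x_1 = 2/7 iff 2/7 = 1
not (x_3 or x_3) or (x_1 iff x_1) = 1/7 or 1 = 1
x_2 implies x_1 = 3/7 implies 2/7 = 6/7
not (x_2 implies x_1) = not 6/7 = 1/7
not not (x_2 implies x_1) = not 1/7 = 6/7
(not (x_3 or x_3) or (x_1 iff x_1)) and not not (x_2 implies x_1) = 1 and 6/7 = 6/7
((x_3 or not x_1) or not (x_1 iff x_3)) iff ((not (x_3 or x_3) or (x_1 iff x_1)) and not not (x_2 implies x_1)) = 6/7 iff 6/7 = 1
not (((x_3 or not x_1) or not (x_1 iff x_3)) iff ((not (x_3 or x_3) or (x_1 iff x_1)) and not not (x_2 implies x_1))) = not 1 = 0

0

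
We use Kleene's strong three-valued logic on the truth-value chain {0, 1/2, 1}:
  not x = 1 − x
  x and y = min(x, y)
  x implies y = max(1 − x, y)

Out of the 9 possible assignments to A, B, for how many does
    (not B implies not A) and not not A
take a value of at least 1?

1

A = 0, B = 0 ↦ 0  <
A = 0, B = 1/2 ↦ 0  <
A = 0, B = 1 ↦ 0  <
A = 1/2, B = 0 ↦ 1/2  <
A = 1/2, B = 1/2 ↦ 1/2  <
A = 1/2, B = 1 ↦ 1/2  <
A = 1, B = 0 ↦ 0  <
A = 1, B = 1/2 ↦ 1/2  <
A = 1, B = 1 ↦ 1  ≥
So 1 of the 9 assignments meets the threshold.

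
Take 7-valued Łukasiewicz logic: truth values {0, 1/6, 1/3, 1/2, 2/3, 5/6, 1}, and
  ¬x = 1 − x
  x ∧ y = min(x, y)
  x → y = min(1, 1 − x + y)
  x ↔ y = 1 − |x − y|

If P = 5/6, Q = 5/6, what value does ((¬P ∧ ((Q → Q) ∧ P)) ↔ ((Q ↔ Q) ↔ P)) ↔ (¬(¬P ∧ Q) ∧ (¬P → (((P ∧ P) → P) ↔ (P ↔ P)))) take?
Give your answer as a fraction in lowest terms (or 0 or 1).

¬P = ¬5/6 = 1/6
Q → Q = 5/6 → 5/6 = 1
(Q → Q) ∧ P = 1 ∧ 5/6 = 5/6
¬P ∧ ((Q → Q) ∧ P) = 1/6 ∧ 5/6 = 1/6
Q ↔ Q = 5/6 ↔ 5/6 = 1
(Q ↔ Q) ↔ P = 1 ↔ 5/6 = 5/6
(¬P ∧ ((Q → Q) ∧ P)) ↔ ((Q ↔ Q) ↔ P) = 1/6 ↔ 5/6 = 1/3
¬P = ¬5/6 = 1/6
¬P ∧ Q = 1/6 ∧ 5/6 = 1/6
¬(¬P ∧ Q) = ¬1/6 = 5/6
¬P = ¬5/6 = 1/6
P ∧ P = 5/6 ∧ 5/6 = 5/6
(P ∧ P) → P = 5/6 → 5/6 = 1
P ↔ P = 5/6 ↔ 5/6 = 1
((P ∧ P) → P) ↔ (P ↔ P) = 1 ↔ 1 = 1
¬P → (((P ∧ P) → P) ↔ (P ↔ P)) = 1/6 → 1 = 1
¬(¬P ∧ Q) ∧ (¬P → (((P ∧ P) → P) ↔ (P ↔ P))) = 5/6 ∧ 1 = 5/6
((¬P ∧ ((Q → Q) ∧ P)) ↔ ((Q ↔ Q) ↔ P)) ↔ (¬(¬P ∧ Q) ∧ (¬P → (((P ∧ P) → P) ↔ (P ↔ P)))) = 1/3 ↔ 5/6 = 1/2

1/2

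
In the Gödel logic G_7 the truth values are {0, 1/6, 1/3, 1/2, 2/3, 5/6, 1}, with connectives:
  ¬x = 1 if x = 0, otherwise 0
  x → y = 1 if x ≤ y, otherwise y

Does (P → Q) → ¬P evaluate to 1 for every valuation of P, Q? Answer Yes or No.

Counterexample: take P = 1/6, Q = 1/6.
P → Q = 1/6 → 1/6 = 1
¬P = ¬1/6 = 0
(P → Q) → ¬P = 1 → 0 = 0
This gives 0 ≠ 1.

No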